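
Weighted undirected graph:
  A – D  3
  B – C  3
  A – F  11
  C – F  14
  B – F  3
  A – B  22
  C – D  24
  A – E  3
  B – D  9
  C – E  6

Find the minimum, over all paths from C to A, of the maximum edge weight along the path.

6

Comparing a few candidate routes:
C -> B -> F -> A: max(3, 3, 11) = 11
C -> B -> D -> A: max(3, 9, 3) = 9
C -> F -> B -> D -> A: max(14, 3, 9, 3) = 14
C -> F -> A: max(14, 11) = 14
C -> E -> A: max(6, 3) = 6
Best route has worst link 6.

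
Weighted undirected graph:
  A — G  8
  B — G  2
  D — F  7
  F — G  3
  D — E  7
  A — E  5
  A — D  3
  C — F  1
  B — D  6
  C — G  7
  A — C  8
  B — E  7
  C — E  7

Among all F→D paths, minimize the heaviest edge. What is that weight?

6

Comparing a few candidate routes:
F -> G -> B -> E -> D: max(3, 2, 7, 7) = 7
F -> G -> B -> D: max(3, 2, 6) = 6
F -> D: max(7) = 7
Smallest bottleneck: 6.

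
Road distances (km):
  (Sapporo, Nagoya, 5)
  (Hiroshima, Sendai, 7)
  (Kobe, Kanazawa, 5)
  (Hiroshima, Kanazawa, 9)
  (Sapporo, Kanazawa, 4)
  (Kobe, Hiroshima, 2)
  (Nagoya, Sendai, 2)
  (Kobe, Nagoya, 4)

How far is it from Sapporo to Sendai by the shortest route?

7

A few of the Sapporo→Sendai routes:
Sapporo - Kanazawa - Kobe - Hiroshima - Sendai: 4 + 5 + 2 + 7 = 18
Sapporo - Kanazawa - Kobe - Nagoya - Sendai: 4 + 5 + 4 + 2 = 15
Sapporo - Kanazawa - Hiroshima - Sendai: 4 + 9 + 7 = 20
Sapporo - Kanazawa - Hiroshima - Kobe - Nagoya - Sendai: 4 + 9 + 2 + 4 + 2 = 21
Sapporo - Nagoya - Sendai: 5 + 2 = 7
Sapporo - Nagoya - Kobe - Hiroshima - Sendai: 5 + 4 + 2 + 7 = 18
Shortest: 7 km.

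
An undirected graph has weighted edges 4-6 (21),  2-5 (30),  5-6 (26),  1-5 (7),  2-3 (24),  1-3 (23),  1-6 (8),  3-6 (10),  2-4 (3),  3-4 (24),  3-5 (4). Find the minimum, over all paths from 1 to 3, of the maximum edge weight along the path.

7

Some routes from 1 to 3:
1 → 3: max(23) = 23
1 → 6 → 3: max(8, 10) = 10
1 → 5 → 3: max(7, 4) = 7
The minimum achievable maximum is 7.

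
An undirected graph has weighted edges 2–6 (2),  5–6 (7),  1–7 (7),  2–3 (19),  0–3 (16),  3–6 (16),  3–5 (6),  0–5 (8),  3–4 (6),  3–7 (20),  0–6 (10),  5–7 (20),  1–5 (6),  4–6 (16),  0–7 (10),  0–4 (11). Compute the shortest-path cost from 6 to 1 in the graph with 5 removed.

27

Some routes from 6 to 1 avoiding 5:
6 -> 0 -> 7 -> 1: 10 + 10 + 7 = 27
6 -> 3 -> 7 -> 1: 16 + 20 + 7 = 43
6 -> 4 -> 0 -> 7 -> 1: 16 + 11 + 10 + 7 = 44
Shortest: 27.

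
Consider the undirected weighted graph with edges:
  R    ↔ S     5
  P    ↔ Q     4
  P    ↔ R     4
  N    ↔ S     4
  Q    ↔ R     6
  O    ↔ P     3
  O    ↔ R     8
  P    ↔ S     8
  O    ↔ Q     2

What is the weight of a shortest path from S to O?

11

Some routes from S to O:
S-R-O: 5 + 8 = 13
S-R-P-Q-O: 5 + 4 + 4 + 2 = 15
S-R-Q-O: 5 + 6 + 2 = 13
S-P-O: 8 + 3 = 11
S-P-Q-O: 8 + 4 + 2 = 14
S-R-P-O: 5 + 4 + 3 = 12
Shortest: 11.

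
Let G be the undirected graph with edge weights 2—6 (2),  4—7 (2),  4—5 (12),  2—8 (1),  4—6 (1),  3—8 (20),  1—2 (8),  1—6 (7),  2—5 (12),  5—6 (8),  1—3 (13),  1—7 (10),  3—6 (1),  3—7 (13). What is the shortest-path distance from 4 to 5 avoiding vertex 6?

12

Routes from 4 to 5 avoiding 6:
4 - 5: 12
4 - 7 - 3 - 8 - 2 - 5: 2 + 13 + 20 + 1 + 12 = 48
4 - 7 - 1 - 3 - 8 - 2 - 5: 2 + 10 + 13 + 20 + 1 + 12 = 58
4 - 7 - 1 - 2 - 5: 2 + 10 + 8 + 12 = 32
4 - 7 - 3 - 1 - 2 - 5: 2 + 13 + 13 + 8 + 12 = 48
The minimum is 12.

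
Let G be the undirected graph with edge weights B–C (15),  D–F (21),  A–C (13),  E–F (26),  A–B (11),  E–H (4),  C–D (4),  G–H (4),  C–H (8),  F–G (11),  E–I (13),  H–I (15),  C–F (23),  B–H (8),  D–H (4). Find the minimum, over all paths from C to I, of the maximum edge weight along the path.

A few of the C→I routes:
C → D → H → I: max(4, 4, 15) = 15
C → B → H → I: max(15, 8, 15) = 15
C → B → H → E → I: max(15, 8, 4, 13) = 15
C → D → H → E → I: max(4, 4, 4, 13) = 13
C → H → E → I: max(8, 4, 13) = 13
C → A → B → H → E → I: max(13, 11, 8, 4, 13) = 13
The minimum achievable maximum is 13.

13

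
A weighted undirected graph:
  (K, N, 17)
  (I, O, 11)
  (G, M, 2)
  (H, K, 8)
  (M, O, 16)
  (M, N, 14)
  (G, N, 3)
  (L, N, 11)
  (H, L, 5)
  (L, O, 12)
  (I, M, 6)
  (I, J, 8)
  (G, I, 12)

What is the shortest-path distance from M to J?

Checking several routes:
M → G → N → L → O → I → J: 2 + 3 + 11 + 12 + 11 + 8 = 47
M → I → J: 6 + 8 = 14
M → N → G → I → J: 14 + 3 + 12 + 8 = 37
M → O → I → J: 16 + 11 + 8 = 35
M → G → I → J: 2 + 12 + 8 = 22
Best route has total 14.

14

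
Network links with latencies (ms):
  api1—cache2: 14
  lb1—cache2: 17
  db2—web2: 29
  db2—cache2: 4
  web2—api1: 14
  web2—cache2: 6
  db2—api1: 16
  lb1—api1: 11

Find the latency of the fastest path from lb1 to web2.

Comparing a few candidate routes:
lb1-api1-cache2-web2: 11 + 14 + 6 = 31
lb1-api1-web2: 11 + 14 = 25
lb1-cache2-web2: 17 + 6 = 23
lb1-cache2-api1-web2: 17 + 14 + 14 = 45
lb1-cache2-db2-web2: 17 + 4 + 29 = 50
lb1-api1-db2-cache2-web2: 11 + 16 + 4 + 6 = 37
The minimum is 23 ms.

23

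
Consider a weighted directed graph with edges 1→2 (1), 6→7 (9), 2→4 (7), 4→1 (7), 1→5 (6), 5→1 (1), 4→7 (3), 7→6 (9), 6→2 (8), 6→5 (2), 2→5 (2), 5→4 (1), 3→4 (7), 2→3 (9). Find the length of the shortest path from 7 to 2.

13

Candidate routes:
7 → 6 → 5 → 1 → 2: 9 + 2 + 1 + 1 = 13
7 → 6 → 5 → 4 → 1 → 2: 9 + 2 + 1 + 7 + 1 = 20
7 → 6 → 2: 9 + 8 = 17
Best route has total 13.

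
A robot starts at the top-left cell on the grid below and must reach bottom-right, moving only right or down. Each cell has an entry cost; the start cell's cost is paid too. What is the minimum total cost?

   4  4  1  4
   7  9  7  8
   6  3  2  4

22

One optimal route is [0,0] → [0,1] → [0,2] → [1,2] → [2,2] → [2,3].
Its cost is 4 + 4 + 1 + 7 + 2 + 4 = 22.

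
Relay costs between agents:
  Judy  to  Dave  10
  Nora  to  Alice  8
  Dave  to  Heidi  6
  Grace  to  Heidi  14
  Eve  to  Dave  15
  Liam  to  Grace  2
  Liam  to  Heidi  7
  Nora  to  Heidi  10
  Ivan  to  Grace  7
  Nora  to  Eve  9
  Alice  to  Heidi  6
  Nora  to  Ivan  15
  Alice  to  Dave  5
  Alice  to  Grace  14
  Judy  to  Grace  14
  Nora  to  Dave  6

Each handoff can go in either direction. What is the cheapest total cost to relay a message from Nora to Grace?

19

Some routes from Nora to Grace:
Nora -> Heidi -> Liam -> Grace: 10 + 7 + 2 = 19
Nora -> Alice -> Grace: 8 + 14 = 22
Nora -> Dave -> Heidi -> Liam -> Grace: 6 + 6 + 7 + 2 = 21
Best route has total 19.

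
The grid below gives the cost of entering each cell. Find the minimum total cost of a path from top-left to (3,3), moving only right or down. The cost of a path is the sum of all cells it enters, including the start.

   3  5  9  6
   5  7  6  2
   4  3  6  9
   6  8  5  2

28

Path r0c0 → r1c0 → r2c0 → r2c1 → r2c2 → r3c2 → r3c3: 3 + 5 + 4 + 3 + 6 + 5 + 2 = 28.
(Top row then right column would cost 36.)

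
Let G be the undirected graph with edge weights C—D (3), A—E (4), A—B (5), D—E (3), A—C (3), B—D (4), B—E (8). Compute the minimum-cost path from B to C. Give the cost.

7

Checking several routes:
B→D→E→A→C: 4 + 3 + 4 + 3 = 14
B→D→C: 4 + 3 = 7
B→A→C: 5 + 3 = 8
B→E→D→C: 8 + 3 + 3 = 14
The minimum is 7.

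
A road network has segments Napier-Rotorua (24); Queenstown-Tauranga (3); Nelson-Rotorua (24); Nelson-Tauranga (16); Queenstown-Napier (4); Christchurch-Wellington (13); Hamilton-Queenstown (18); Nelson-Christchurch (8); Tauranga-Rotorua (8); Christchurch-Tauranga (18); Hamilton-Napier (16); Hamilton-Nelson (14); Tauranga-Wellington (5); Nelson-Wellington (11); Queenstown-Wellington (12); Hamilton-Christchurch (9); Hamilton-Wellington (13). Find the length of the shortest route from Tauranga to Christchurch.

A few of the Tauranga→Christchurch routes:
Tauranga -> Christchurch: 18
Tauranga -> Nelson -> Christchurch: 16 + 8 = 24
Tauranga -> Wellington -> Nelson -> Christchurch: 5 + 11 + 8 = 24
Tauranga -> Wellington -> Hamilton -> Christchurch: 5 + 13 + 9 = 27
Tauranga -> Wellington -> Christchurch: 5 + 13 = 18
Shortest: 18 km.

18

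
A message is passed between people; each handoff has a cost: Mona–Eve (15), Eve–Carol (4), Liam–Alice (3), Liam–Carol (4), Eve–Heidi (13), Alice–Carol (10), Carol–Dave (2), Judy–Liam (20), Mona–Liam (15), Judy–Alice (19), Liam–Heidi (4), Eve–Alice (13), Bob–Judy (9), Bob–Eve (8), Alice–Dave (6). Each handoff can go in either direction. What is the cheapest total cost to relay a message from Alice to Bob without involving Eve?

28

Paths from Alice to Bob avoiding Eve:
Alice -> Dave -> Carol -> Liam -> Judy -> Bob: 6 + 2 + 4 + 20 + 9 = 41
Alice -> Liam -> Judy -> Bob: 3 + 20 + 9 = 32
Alice -> Carol -> Liam -> Judy -> Bob: 10 + 4 + 20 + 9 = 43
Alice -> Judy -> Bob: 19 + 9 = 28
The minimum is 28.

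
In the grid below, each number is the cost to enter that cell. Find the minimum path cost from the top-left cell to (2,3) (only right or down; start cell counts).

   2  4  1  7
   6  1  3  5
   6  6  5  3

18

Path (0,0) → (0,1) → (0,2) → (1,2) → (1,3) → (2,3): 2 + 4 + 1 + 3 + 5 + 3 = 18.
For comparison, the top-then-right route costs 22.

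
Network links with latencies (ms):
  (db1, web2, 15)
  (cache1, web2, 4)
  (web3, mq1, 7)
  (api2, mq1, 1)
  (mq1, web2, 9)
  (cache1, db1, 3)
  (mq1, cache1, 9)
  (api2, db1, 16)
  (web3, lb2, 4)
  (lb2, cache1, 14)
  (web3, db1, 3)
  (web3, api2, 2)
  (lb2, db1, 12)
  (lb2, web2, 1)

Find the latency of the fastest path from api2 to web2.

Comparing a few candidate routes:
api2 - mq1 - cache1 - web2: 1 + 9 + 4 = 14
api2 - web3 - db1 - cache1 - web2: 2 + 3 + 3 + 4 = 12
api2 - mq1 - web3 - lb2 - web2: 1 + 7 + 4 + 1 = 13
api2 - web3 - lb2 - web2: 2 + 4 + 1 = 7
api2 - mq1 - web2: 1 + 9 = 10
The minimum is 7 ms.

7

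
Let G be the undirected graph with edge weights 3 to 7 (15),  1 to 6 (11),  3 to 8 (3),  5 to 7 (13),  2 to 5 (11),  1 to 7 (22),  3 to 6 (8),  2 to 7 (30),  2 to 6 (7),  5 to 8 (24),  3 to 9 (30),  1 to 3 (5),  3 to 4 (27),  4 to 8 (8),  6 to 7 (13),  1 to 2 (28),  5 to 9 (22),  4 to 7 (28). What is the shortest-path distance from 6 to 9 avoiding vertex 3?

Checking several routes:
6 → 1 → 2 → 5 → 9: 11 + 28 + 11 + 22 = 72
6 → 7 → 2 → 5 → 9: 13 + 30 + 11 + 22 = 76
6 → 2 → 7 → 5 → 9: 7 + 30 + 13 + 22 = 72
6 → 7 → 5 → 9: 13 + 13 + 22 = 48
6 → 1 → 7 → 5 → 9: 11 + 22 + 13 + 22 = 68
6 → 2 → 5 → 9: 7 + 11 + 22 = 40
Shortest: 40.

40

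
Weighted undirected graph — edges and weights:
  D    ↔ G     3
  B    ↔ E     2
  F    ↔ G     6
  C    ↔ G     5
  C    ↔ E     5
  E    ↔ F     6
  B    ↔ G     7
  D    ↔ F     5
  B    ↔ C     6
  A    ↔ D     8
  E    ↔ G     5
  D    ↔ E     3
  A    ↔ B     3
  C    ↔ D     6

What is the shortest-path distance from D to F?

5

Some routes from D to F:
D→G→F: 3 + 6 = 9
D→F: 5
D→E→F: 3 + 6 = 9
D→E→G→F: 3 + 5 + 6 = 14
D→G→E→F: 3 + 5 + 6 = 14
Best route has total 5.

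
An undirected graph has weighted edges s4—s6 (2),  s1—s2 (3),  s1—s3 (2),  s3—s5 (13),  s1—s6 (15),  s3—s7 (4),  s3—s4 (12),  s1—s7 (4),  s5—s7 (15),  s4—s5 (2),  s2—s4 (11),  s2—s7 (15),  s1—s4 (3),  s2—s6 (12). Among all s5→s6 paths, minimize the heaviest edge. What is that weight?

2

Checking several routes:
s5 - s4 - s2 - s6: max(2, 11, 12) = 12
s5 - s4 - s3 - s1 - s2 - s6: max(2, 12, 2, 3, 12) = 12
s5 - s4 - s6: max(2, 2) = 2
The minimum achievable maximum is 2.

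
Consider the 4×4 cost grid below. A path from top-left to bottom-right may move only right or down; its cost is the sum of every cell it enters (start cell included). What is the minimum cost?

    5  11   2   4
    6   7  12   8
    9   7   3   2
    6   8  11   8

38

Path (0,0) -> (1,0) -> (1,1) -> (2,1) -> (2,2) -> (2,3) -> (3,3): 5 + 6 + 7 + 7 + 3 + 2 + 8 = 38.
For comparison, the top-then-right route costs 40.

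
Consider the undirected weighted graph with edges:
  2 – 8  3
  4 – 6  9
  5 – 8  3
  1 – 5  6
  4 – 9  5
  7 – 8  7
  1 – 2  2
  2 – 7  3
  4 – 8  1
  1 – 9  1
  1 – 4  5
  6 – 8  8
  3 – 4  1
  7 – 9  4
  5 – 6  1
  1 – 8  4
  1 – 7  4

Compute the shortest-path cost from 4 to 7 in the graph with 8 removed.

Some routes from 4 to 7 avoiding 8:
4 - 9 - 7: 5 + 4 = 9
4 - 9 - 1 - 7: 5 + 1 + 4 = 10
4 - 1 - 7: 5 + 4 = 9
4 - 1 - 9 - 7: 5 + 1 + 4 = 10
Shortest: 9.

9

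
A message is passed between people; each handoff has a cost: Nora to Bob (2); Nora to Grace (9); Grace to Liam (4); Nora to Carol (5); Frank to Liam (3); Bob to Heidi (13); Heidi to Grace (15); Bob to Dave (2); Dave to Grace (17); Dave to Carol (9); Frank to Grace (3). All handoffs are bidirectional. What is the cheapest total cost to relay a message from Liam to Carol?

A few of the Liam→Carol routes:
Liam → Grace → Nora → Bob → Dave → Carol: 4 + 9 + 2 + 2 + 9 = 26
Liam → Frank → Grace → Nora → Carol: 3 + 3 + 9 + 5 = 20
Liam → Grace → Nora → Carol: 4 + 9 + 5 = 18
Shortest: 18.

18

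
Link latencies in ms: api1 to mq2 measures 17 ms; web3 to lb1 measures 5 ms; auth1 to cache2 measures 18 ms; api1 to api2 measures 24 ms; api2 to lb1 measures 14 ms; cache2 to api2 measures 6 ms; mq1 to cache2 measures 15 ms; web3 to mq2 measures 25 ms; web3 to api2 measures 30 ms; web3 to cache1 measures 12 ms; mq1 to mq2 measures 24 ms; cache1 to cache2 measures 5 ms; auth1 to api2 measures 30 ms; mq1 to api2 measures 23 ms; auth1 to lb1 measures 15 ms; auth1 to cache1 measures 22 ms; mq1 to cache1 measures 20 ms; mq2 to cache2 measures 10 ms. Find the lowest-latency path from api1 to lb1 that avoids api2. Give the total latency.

47

Some routes from api1 to lb1 avoiding api2:
api1→mq2→mq1→cache2→cache1→web3→lb1: 17 + 24 + 15 + 5 + 12 + 5 = 78
api1→mq2→web3→lb1: 17 + 25 + 5 = 47
api1→mq2→cache2→auth1→lb1: 17 + 10 + 18 + 15 = 60
api1→mq2→cache2→cache1→web3→lb1: 17 + 10 + 5 + 12 + 5 = 49
api1→mq2→cache2→cache1→auth1→lb1: 17 + 10 + 5 + 22 + 15 = 69
The minimum is 47 ms.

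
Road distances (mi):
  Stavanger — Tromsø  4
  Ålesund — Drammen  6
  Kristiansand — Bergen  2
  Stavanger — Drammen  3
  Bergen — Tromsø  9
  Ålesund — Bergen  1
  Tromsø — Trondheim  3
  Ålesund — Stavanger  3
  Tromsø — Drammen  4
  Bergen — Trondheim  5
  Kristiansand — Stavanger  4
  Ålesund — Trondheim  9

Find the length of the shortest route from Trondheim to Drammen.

7

Comparing a few candidate routes:
Trondheim-Bergen-Ålesund-Stavanger-Drammen: 5 + 1 + 3 + 3 = 12
Trondheim-Tromsø-Stavanger-Drammen: 3 + 4 + 3 = 10
Trondheim-Tromsø-Drammen: 3 + 4 = 7
Trondheim-Bergen-Ålesund-Drammen: 5 + 1 + 6 = 12
Trondheim-Ålesund-Stavanger-Drammen: 9 + 3 + 3 = 15
Trondheim-Bergen-Kristiansand-Stavanger-Drammen: 5 + 2 + 4 + 3 = 14
Shortest: 7 mi.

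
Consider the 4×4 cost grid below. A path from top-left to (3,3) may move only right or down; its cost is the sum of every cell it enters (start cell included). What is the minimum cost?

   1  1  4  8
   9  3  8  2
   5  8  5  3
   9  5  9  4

22

One optimal route is [0,0] [0,1] [1,1] [1,2] [1,3] [2,3] [3,3].
Its cost is 1 + 1 + 3 + 8 + 2 + 3 + 4 = 22.
(Top row then right column would cost 23.)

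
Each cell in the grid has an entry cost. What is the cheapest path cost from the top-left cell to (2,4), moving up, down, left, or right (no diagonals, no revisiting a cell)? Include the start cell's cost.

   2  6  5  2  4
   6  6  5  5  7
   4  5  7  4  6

30

Take (0,0) → (0,1) → (0,2) → (0,3) → (1,3) → (2,3) → (2,4) for a total of 2 + 6 + 5 + 2 + 5 + 4 + 6 = 30.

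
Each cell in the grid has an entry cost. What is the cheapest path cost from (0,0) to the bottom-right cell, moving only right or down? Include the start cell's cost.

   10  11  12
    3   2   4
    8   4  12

31

One optimal route is [0,0] [1,0] [1,1] [1,2] [2,2].
Its cost is 10 + 3 + 2 + 4 + 12 = 31.
(Top row then right column would cost 49.)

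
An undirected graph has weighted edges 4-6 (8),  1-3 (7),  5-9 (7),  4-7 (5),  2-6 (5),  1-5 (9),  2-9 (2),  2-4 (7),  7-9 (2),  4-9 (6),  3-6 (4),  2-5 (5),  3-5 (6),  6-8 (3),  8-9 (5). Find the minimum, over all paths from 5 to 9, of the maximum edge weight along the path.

Comparing a few candidate routes:
5 -> 2 -> 9: max(5, 2) = 5
5 -> 9: max(7) = 7
5 -> 3 -> 6 -> 8 -> 9: max(6, 4, 3, 5) = 6
5 -> 2 -> 6 -> 8 -> 9: max(5, 5, 3, 5) = 5
5 -> 3 -> 6 -> 2 -> 9: max(6, 4, 5, 2) = 6
Best route has worst link 5.

5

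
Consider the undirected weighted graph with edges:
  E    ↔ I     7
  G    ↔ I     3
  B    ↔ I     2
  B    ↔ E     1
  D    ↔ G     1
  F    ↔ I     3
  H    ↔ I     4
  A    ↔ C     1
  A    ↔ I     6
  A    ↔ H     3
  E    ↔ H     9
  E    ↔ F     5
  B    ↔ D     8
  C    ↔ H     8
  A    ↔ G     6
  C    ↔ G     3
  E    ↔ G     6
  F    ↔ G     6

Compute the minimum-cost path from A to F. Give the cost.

A few of the A→F routes:
A → H → I → F: 3 + 4 + 3 = 10
A → I → F: 6 + 3 = 9
A → C → G → I → F: 1 + 3 + 3 + 3 = 10
Shortest: 9.

9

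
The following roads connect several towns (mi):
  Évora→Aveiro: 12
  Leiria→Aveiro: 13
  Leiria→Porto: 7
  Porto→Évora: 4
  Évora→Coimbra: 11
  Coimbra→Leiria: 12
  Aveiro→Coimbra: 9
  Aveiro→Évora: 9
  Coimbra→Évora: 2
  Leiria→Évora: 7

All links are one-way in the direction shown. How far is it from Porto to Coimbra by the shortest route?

Candidate routes:
Porto → Évora → Aveiro → Coimbra: 4 + 12 + 9 = 25
Porto → Évora → Coimbra: 4 + 11 = 15
Shortest: 15 mi.

15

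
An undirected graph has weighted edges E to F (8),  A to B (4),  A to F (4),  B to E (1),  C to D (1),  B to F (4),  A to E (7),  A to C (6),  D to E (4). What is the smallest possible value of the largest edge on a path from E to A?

Checking several routes:
E -> B -> F -> A: max(1, 4, 4) = 4
E -> A: max(7) = 7
E -> B -> A: max(1, 4) = 4
E -> D -> C -> A: max(4, 1, 6) = 6
Best route has worst link 4.

4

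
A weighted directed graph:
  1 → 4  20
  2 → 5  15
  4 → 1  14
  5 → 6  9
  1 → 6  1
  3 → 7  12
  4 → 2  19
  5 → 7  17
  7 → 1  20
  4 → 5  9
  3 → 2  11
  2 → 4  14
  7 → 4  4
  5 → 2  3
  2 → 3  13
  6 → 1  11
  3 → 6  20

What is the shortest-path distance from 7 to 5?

13

Routes from 7 to 5:
7-4-5: 4 + 9 = 13
7-4-2-5: 4 + 19 + 15 = 38
7-1-4-5: 20 + 20 + 9 = 49
7-1-4-2-5: 20 + 20 + 19 + 15 = 74
Best route has total 13.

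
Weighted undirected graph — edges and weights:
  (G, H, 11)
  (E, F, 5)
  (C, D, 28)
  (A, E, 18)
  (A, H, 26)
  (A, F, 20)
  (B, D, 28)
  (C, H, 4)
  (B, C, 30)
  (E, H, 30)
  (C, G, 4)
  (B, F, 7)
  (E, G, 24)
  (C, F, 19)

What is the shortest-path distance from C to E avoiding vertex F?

28

Paths from C to E avoiding F:
C - G - H - E: 4 + 11 + 30 = 45
C - H - A - E: 4 + 26 + 18 = 48
C - G - H - A - E: 4 + 11 + 26 + 18 = 59
C - H - E: 4 + 30 = 34
C - H - G - E: 4 + 11 + 24 = 39
C - G - E: 4 + 24 = 28
Shortest: 28.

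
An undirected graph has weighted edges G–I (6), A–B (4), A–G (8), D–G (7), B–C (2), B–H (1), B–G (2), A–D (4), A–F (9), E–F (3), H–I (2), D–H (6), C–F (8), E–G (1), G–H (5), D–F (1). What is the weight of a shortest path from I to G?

Some routes from I to G:
I -> H -> G: 2 + 5 = 7
I -> G: 6
I -> H -> D -> F -> E -> G: 2 + 6 + 1 + 3 + 1 = 13
I -> H -> B -> A -> G: 2 + 1 + 4 + 8 = 15
I -> H -> B -> G: 2 + 1 + 2 = 5
I -> H -> D -> G: 2 + 6 + 7 = 15
Best route has total 5.

5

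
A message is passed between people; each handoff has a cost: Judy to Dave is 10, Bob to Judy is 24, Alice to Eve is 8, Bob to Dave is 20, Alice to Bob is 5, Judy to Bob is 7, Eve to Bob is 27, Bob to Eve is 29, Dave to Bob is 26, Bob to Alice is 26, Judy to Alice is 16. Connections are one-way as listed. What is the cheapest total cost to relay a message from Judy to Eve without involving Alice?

Paths from Judy to Eve avoiding Alice:
Judy -> Dave -> Bob -> Eve: 10 + 26 + 29 = 65
Judy -> Bob -> Eve: 7 + 29 = 36
The minimum is 36.

36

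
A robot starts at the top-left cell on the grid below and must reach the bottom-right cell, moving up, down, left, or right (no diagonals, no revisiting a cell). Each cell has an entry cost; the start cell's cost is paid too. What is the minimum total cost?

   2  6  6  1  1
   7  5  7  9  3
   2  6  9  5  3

22

Best path: r0c0 -> r0c1 -> r0c2 -> r0c3 -> r0c4 -> r1c4 -> r2c4
Cost: 2 + 6 + 6 + 1 + 1 + 3 + 3 = 22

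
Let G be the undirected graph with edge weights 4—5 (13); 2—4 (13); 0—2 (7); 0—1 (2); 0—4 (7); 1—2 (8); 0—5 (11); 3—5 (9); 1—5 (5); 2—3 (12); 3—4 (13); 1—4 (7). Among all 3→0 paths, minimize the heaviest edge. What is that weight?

Checking several routes:
3-5-1-0: max(9, 5, 2) = 9
3-5-1-2-0: max(9, 5, 8, 7) = 9
3-5-1-4-0: max(9, 5, 7, 7) = 9
Smallest bottleneck: 9.

9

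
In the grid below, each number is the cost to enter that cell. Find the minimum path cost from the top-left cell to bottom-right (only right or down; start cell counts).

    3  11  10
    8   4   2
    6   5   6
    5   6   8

One optimal route is (0,0) (1,0) (1,1) (1,2) (2,2) (3,2).
Its cost is 3 + 8 + 4 + 2 + 6 + 8 = 31.
(Top row then right column would cost 40.)

31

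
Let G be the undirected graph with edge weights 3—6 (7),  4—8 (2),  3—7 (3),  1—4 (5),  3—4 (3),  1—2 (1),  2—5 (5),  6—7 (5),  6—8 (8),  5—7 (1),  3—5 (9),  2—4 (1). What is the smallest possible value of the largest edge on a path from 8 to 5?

Checking several routes:
8-4-1-2-5: max(2, 5, 1, 5) = 5
8-4-3-6-7-5: max(2, 3, 7, 5, 1) = 7
8-4-3-7-5: max(2, 3, 3, 1) = 3
8-4-2-5: max(2, 1, 5) = 5
Best route has worst link 3.

3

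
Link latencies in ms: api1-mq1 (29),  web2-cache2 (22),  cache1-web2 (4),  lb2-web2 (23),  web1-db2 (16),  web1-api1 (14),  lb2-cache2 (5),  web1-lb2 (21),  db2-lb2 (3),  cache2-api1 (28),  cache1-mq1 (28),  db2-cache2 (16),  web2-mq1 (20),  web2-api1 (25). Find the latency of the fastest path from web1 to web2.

39

Checking several routes:
web1-api1-web2: 14 + 25 = 39
web1-lb2-web2: 21 + 23 = 44
web1-db2-lb2-web2: 16 + 3 + 23 = 42
The minimum is 39 ms.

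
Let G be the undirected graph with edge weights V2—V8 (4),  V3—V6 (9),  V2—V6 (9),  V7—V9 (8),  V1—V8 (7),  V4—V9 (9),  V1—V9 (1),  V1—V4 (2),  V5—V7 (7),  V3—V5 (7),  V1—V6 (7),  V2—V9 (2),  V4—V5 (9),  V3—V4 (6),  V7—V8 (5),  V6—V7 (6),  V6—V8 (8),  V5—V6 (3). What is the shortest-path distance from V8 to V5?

11

Comparing a few candidate routes:
V8→V6→V5: 8 + 3 = 11
V8→V7→V6→V5: 5 + 6 + 3 = 14
V8→V7→V5: 5 + 7 = 12
V8→V2→V6→V5: 4 + 9 + 3 = 16
V8→V2→V9→V1→V6→V5: 4 + 2 + 1 + 7 + 3 = 17
Shortest: 11.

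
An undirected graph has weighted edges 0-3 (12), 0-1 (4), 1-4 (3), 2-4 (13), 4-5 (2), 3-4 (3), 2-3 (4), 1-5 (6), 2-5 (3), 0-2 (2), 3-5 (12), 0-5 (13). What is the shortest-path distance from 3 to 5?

Some routes from 3 to 5:
3→5: 12
3→4→5: 3 + 2 = 5
3→2→5: 4 + 3 = 7
3→4→1→5: 3 + 3 + 6 = 12
Best route has total 5.

5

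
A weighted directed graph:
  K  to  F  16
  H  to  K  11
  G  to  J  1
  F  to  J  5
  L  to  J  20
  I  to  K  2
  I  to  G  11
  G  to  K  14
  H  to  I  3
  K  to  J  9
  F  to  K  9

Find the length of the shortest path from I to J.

11

Paths from I to J:
I -> G -> K -> F -> J: 11 + 14 + 16 + 5 = 46
I -> G -> K -> J: 11 + 14 + 9 = 34
I -> K -> F -> J: 2 + 16 + 5 = 23
I -> G -> J: 11 + 1 = 12
I -> K -> J: 2 + 9 = 11
Best route has total 11.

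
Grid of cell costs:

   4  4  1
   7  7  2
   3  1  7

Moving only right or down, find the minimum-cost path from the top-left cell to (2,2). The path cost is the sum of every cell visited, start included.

18

Cheapest: (0,0) → (0,1) → (0,2) → (1,2) → (2,2)
  4 + 4 + 1 + 2 + 7 = 18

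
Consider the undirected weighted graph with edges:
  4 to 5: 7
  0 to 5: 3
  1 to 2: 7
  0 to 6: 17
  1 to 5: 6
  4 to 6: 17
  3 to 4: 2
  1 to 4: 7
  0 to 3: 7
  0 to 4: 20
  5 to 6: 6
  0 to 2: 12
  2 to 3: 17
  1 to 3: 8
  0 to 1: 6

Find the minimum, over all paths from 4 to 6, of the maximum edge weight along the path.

7

Comparing a few candidate routes:
4→3→0→5→6: max(2, 7, 3, 6) = 7
4→1→0→5→6: max(7, 6, 3, 6) = 7
4→5→6: max(7, 6) = 7
4→1→5→6: max(7, 6, 6) = 7
4→3→0→1→5→6: max(2, 7, 6, 6, 6) = 7
Smallest bottleneck: 7.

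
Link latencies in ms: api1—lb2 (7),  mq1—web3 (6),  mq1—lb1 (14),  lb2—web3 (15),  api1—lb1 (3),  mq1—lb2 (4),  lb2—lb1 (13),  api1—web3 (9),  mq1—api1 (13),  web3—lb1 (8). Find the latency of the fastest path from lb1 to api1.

Comparing a few candidate routes:
lb1 - web3 - api1: 8 + 9 = 17
lb1 - lb2 - api1: 13 + 7 = 20
lb1 - api1: 3
Best route has total 3 ms.

3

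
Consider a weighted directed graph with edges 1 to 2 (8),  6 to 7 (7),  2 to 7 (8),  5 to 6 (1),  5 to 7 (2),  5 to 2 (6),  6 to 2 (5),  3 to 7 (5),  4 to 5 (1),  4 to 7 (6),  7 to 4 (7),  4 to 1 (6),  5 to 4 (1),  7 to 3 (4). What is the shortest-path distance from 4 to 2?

7

Candidate routes:
4 - 5 - 2: 1 + 6 = 7
4 - 5 - 6 - 2: 1 + 1 + 5 = 7
4 - 1 - 2: 6 + 8 = 14
Best route has total 7.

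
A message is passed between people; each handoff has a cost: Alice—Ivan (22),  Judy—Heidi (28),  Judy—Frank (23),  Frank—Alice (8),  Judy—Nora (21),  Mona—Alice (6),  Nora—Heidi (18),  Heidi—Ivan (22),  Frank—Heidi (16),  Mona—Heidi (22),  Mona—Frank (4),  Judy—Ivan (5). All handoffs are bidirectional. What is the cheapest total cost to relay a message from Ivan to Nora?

26

A few of the Ivan→Nora routes:
Ivan -> Judy -> Nora: 5 + 21 = 26
Ivan -> Heidi -> Nora: 22 + 18 = 40
Ivan -> Judy -> Heidi -> Nora: 5 + 28 + 18 = 51
Ivan -> Alice -> Frank -> Heidi -> Nora: 22 + 8 + 16 + 18 = 64
Ivan -> Judy -> Frank -> Heidi -> Nora: 5 + 23 + 16 + 18 = 62
Ivan -> Alice -> Mona -> Frank -> Heidi -> Nora: 22 + 6 + 4 + 16 + 18 = 66
Best route has total 26.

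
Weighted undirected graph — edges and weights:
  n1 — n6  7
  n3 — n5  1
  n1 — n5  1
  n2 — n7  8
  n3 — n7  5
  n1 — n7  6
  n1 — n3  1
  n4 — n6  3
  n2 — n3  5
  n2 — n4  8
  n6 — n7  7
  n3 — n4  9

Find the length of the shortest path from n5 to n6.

Comparing a few candidate routes:
n5 - n3 - n4 - n6: 1 + 9 + 3 = 13
n5 - n1 - n6: 1 + 7 = 8
n5 - n3 - n7 - n6: 1 + 5 + 7 = 13
n5 - n3 - n1 - n6: 1 + 1 + 7 = 9
n5 - n1 - n7 - n6: 1 + 6 + 7 = 14
Shortest: 8.

8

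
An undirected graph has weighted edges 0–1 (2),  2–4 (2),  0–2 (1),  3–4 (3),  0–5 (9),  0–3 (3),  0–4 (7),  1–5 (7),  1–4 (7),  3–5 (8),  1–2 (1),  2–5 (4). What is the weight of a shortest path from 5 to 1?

5

Comparing a few candidate routes:
5 → 0 → 1: 9 + 2 = 11
5 → 2 → 4 → 1: 4 + 2 + 7 = 13
5 → 0 → 2 → 1: 9 + 1 + 1 = 11
5 → 1: 7
5 → 2 → 1: 4 + 1 = 5
5 → 2 → 0 → 1: 4 + 1 + 2 = 7
Best route has total 5.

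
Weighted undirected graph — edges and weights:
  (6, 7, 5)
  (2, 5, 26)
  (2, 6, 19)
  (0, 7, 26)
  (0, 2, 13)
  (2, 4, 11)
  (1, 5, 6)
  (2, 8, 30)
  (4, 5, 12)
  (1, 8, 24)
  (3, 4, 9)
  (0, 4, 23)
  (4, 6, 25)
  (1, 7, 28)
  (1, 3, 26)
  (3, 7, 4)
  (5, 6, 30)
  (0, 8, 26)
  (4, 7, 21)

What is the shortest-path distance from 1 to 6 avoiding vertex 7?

36

A few of the 1→6 routes:
1→5→6: 6 + 30 = 36
1→5→2→6: 6 + 26 + 19 = 51
1→3→4→6: 26 + 9 + 25 = 60
1→5→4→6: 6 + 12 + 25 = 43
1→5→4→2→6: 6 + 12 + 11 + 19 = 48
The minimum is 36.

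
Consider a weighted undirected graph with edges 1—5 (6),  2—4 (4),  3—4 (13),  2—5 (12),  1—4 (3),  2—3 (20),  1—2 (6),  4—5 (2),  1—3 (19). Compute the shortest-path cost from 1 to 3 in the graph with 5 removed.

16

Candidate routes:
1 - 4 - 2 - 3: 3 + 4 + 20 = 27
1 - 2 - 4 - 3: 6 + 4 + 13 = 23
1 - 2 - 3: 6 + 20 = 26
1 - 4 - 3: 3 + 13 = 16
1 - 3: 19
Shortest: 16.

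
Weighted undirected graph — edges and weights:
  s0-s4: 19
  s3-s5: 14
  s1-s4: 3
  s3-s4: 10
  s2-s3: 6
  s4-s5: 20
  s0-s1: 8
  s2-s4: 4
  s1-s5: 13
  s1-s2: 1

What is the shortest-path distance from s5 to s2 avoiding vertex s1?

20

Paths from s5 to s2 avoiding s1:
s5→s3→s4→s2: 14 + 10 + 4 = 28
s5→s3→s2: 14 + 6 = 20
s5→s4→s2: 20 + 4 = 24
s5→s4→s3→s2: 20 + 10 + 6 = 36
Best route has total 20.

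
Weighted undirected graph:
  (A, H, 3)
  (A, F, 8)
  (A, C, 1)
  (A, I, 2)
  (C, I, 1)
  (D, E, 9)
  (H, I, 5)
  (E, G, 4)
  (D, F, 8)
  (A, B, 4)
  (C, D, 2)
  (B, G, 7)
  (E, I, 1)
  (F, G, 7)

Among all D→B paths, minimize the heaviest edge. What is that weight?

4

Checking several routes:
D -> C -> I -> H -> A -> B: max(2, 1, 5, 3, 4) = 5
D -> C -> A -> B: max(2, 1, 4) = 4
D -> C -> A -> H -> I -> E -> G -> B: max(2, 1, 3, 5, 1, 4, 7) = 7
D -> C -> I -> A -> B: max(2, 1, 2, 4) = 4
The minimum achievable maximum is 4.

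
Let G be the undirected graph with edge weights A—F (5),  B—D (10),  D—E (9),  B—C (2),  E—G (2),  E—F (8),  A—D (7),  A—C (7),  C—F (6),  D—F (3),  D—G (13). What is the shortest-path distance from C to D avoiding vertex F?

12

Paths from C to D avoiding F:
C-B-D: 2 + 10 = 12
C-A-D: 7 + 7 = 14
The minimum is 12.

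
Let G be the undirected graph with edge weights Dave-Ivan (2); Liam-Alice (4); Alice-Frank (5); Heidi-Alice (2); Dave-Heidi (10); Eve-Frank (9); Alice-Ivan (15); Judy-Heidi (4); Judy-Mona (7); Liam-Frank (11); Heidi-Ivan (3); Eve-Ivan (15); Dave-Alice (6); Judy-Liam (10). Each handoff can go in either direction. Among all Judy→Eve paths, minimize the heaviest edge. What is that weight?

9

Some routes from Judy to Eve:
Judy -> Heidi -> Dave -> Alice -> Frank -> Eve: max(4, 10, 6, 5, 9) = 10
Judy -> Heidi -> Alice -> Frank -> Eve: max(4, 2, 5, 9) = 9
Judy -> Heidi -> Ivan -> Dave -> Alice -> Frank -> Eve: max(4, 3, 2, 6, 5, 9) = 9
Smallest bottleneck: 9.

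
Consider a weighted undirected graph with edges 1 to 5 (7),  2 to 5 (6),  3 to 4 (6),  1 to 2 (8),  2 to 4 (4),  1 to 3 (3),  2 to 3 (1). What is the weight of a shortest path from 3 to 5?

Routes from 3 to 5:
3 - 1 - 5: 3 + 7 = 10
3 - 1 - 2 - 5: 3 + 8 + 6 = 17
3 - 2 - 1 - 5: 1 + 8 + 7 = 16
3 - 4 - 2 - 1 - 5: 6 + 4 + 8 + 7 = 25
3 - 4 - 2 - 5: 6 + 4 + 6 = 16
3 - 2 - 5: 1 + 6 = 7
Best route has total 7.

7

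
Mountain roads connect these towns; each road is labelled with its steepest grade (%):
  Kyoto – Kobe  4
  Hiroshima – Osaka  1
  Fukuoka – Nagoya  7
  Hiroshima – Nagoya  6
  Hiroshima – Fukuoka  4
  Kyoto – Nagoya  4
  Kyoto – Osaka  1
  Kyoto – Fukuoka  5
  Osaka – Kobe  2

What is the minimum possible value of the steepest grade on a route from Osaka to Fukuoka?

Some routes from Osaka to Fukuoka:
Osaka → Kyoto → Fukuoka: max(1, 5) = 5
Osaka → Hiroshima → Fukuoka: max(1, 4) = 4
Osaka → Kobe → Kyoto → Fukuoka: max(2, 4, 5) = 5
Osaka → Kyoto → Nagoya → Hiroshima → Fukuoka: max(1, 4, 6, 4) = 6
Osaka → Hiroshima → Nagoya → Kyoto → Fukuoka: max(1, 6, 4, 5) = 6
Best route has worst link 4%.

4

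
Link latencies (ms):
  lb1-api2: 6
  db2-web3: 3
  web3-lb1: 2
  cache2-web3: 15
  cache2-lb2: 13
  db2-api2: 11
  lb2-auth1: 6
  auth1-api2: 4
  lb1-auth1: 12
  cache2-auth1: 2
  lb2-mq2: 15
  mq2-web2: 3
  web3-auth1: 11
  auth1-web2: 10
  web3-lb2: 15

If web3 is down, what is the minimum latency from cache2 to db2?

17

A few of the cache2→db2 routes:
cache2→auth1→api2→db2: 2 + 4 + 11 = 17
cache2→lb2→auth1→lb1→api2→db2: 13 + 6 + 12 + 6 + 11 = 48
cache2→auth1→lb1→api2→db2: 2 + 12 + 6 + 11 = 31
cache2→lb2→auth1→api2→db2: 13 + 6 + 4 + 11 = 34
The minimum is 17 ms.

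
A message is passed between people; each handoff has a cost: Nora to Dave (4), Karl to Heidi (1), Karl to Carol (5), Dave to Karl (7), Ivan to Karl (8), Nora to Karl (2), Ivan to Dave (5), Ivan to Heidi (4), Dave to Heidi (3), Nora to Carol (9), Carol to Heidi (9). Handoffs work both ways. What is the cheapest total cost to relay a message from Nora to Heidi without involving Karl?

7

Paths from Nora to Heidi avoiding Karl:
Nora -> Dave -> Ivan -> Heidi: 4 + 5 + 4 = 13
Nora -> Carol -> Heidi: 9 + 9 = 18
Nora -> Dave -> Heidi: 4 + 3 = 7
Shortest: 7.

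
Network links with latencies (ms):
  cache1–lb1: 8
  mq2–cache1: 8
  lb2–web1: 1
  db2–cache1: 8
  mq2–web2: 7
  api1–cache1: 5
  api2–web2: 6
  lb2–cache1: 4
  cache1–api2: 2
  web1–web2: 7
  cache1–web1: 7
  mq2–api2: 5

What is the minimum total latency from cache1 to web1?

5

Candidate routes:
cache1 - mq2 - web2 - web1: 8 + 7 + 7 = 22
cache1 - api2 - web2 - web1: 2 + 6 + 7 = 15
cache1 - mq2 - api2 - web2 - web1: 8 + 5 + 6 + 7 = 26
cache1 - api2 - mq2 - web2 - web1: 2 + 5 + 7 + 7 = 21
cache1 - web1: 7
cache1 - lb2 - web1: 4 + 1 = 5
The minimum is 5 ms.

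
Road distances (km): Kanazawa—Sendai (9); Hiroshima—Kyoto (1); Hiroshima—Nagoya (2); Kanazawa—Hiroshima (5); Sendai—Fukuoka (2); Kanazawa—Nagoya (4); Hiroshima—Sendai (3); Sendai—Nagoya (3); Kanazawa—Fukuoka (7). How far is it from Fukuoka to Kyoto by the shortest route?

Comparing a few candidate routes:
Fukuoka - Kanazawa - Nagoya - Hiroshima - Kyoto: 7 + 4 + 2 + 1 = 14
Fukuoka - Sendai - Nagoya - Kanazawa - Hiroshima - Kyoto: 2 + 3 + 4 + 5 + 1 = 15
Fukuoka - Kanazawa - Hiroshima - Kyoto: 7 + 5 + 1 = 13
Fukuoka - Sendai - Hiroshima - Kyoto: 2 + 3 + 1 = 6
Fukuoka - Sendai - Kanazawa - Hiroshima - Kyoto: 2 + 9 + 5 + 1 = 17
Fukuoka - Sendai - Nagoya - Hiroshima - Kyoto: 2 + 3 + 2 + 1 = 8
Shortest: 6 km.

6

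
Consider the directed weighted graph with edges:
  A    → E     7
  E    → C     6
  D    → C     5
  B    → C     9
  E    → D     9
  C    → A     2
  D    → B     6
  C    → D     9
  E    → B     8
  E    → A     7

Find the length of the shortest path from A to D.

16

Routes from A to D:
A-E-C-D: 7 + 6 + 9 = 22
A-E-D: 7 + 9 = 16
A-E-B-C-D: 7 + 8 + 9 + 9 = 33
Best route has total 16.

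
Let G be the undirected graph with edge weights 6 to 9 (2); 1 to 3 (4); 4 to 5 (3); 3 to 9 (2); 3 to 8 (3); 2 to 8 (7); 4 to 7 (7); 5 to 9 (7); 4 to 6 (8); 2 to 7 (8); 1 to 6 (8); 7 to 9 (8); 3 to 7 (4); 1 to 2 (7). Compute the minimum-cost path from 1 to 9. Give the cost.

6

A few of the 1→9 routes:
1 - 3 - 7 - 9: 4 + 4 + 8 = 16
1 - 2 - 7 - 3 - 9: 7 + 8 + 4 + 2 = 21
1 - 2 - 8 - 3 - 9: 7 + 7 + 3 + 2 = 19
1 - 2 - 7 - 9: 7 + 8 + 8 = 23
1 - 3 - 9: 4 + 2 = 6
1 - 6 - 9: 8 + 2 = 10
Shortest: 6.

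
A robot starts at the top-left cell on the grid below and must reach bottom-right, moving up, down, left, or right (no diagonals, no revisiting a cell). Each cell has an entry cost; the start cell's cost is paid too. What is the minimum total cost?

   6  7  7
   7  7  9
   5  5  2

25

Best path: r0c0 → r1c0 → r2c0 → r2c1 → r2c2
Cost: 6 + 7 + 5 + 5 + 2 = 25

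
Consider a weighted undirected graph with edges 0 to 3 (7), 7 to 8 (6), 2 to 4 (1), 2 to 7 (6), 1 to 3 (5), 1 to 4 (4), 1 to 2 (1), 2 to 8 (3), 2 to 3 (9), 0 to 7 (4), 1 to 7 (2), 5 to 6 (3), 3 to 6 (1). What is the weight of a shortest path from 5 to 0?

Comparing a few candidate routes:
5-6-3-0: 3 + 1 + 7 = 11
5-6-3-1-7-0: 3 + 1 + 5 + 2 + 4 = 15
5-6-3-1-2-7-0: 3 + 1 + 5 + 1 + 6 + 4 = 20
5-6-3-2-1-7-0: 3 + 1 + 9 + 1 + 2 + 4 = 20
5-6-3-2-7-0: 3 + 1 + 9 + 6 + 4 = 23
Shortest: 11.

11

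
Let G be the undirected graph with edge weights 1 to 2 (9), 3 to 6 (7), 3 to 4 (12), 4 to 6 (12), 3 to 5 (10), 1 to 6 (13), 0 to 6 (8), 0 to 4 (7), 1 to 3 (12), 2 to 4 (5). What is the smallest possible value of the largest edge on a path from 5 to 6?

10

A few of the 5→6 routes:
5 → 3 → 4 → 0 → 6: max(10, 12, 7, 8) = 12
5 → 3 → 1 → 2 → 4 → 0 → 6: max(10, 12, 9, 5, 7, 8) = 12
5 → 3 → 6: max(10, 7) = 10
5 → 3 → 1 → 2 → 4 → 6: max(10, 12, 9, 5, 12) = 12
Smallest bottleneck: 10.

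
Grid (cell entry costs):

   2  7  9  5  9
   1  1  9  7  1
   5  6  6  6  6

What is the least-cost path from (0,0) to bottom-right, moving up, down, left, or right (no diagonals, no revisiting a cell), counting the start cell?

27

Path (0,0)→(1,0)→(1,1)→(1,2)→(1,3)→(1,4)→(2,4): 2 + 1 + 1 + 9 + 7 + 1 + 6 = 27.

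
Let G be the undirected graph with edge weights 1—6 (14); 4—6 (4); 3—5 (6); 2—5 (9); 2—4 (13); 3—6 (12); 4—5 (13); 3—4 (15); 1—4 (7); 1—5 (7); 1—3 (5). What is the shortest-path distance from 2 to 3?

15

Some routes from 2 to 3:
2 → 5 → 1 → 3: 9 + 7 + 5 = 21
2 → 5 → 3: 9 + 6 = 15
2 → 4 → 1 → 3: 13 + 7 + 5 = 25
2 → 4 → 3: 13 + 15 = 28
Best route has total 15.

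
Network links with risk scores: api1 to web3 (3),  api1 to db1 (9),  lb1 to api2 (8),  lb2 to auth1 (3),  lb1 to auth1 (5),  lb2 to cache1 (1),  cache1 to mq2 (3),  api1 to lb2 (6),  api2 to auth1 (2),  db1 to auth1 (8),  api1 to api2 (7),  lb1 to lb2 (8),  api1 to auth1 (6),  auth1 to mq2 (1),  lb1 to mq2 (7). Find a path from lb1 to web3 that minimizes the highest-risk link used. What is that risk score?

6

Checking several routes:
lb1→auth1→api1→web3: max(5, 6, 3) = 6
lb1→auth1→mq2→cache1→lb2→api1→web3: max(5, 1, 3, 1, 6, 3) = 6
lb1→auth1→lb2→api1→web3: max(5, 3, 6, 3) = 6
Smallest bottleneck: 6.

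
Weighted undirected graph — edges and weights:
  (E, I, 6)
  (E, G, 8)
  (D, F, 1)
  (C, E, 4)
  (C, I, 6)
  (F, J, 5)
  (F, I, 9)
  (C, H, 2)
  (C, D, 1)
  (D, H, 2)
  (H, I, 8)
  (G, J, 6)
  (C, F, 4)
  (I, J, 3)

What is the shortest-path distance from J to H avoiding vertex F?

A few of the J→H routes:
J -> I -> E -> C -> D -> H: 3 + 6 + 4 + 1 + 2 = 16
J -> G -> E -> C -> H: 6 + 8 + 4 + 2 = 20
J -> I -> C -> H: 3 + 6 + 2 = 11
J -> I -> H: 3 + 8 = 11
J -> I -> E -> C -> H: 3 + 6 + 4 + 2 = 15
J -> I -> C -> D -> H: 3 + 6 + 1 + 2 = 12
The minimum is 11.

11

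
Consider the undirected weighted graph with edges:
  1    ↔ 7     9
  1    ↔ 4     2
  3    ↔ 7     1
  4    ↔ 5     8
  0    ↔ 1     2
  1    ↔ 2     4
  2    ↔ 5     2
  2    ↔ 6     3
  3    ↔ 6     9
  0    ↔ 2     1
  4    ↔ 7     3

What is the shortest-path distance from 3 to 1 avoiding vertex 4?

Candidate routes:
3 - 7 - 1: 1 + 9 = 10
3 - 6 - 2 - 0 - 1: 9 + 3 + 1 + 2 = 15
3 - 6 - 2 - 1: 9 + 3 + 4 = 16
The minimum is 10.

10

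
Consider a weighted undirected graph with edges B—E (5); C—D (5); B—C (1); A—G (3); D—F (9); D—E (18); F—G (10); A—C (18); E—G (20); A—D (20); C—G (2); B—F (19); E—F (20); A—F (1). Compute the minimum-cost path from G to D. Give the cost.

7

Checking several routes:
G-F-D: 10 + 9 = 19
G-C-D: 2 + 5 = 7
G-C-B-E-D: 2 + 1 + 5 + 18 = 26
G-A-D: 3 + 20 = 23
G-A-F-D: 3 + 1 + 9 = 13
The minimum is 7.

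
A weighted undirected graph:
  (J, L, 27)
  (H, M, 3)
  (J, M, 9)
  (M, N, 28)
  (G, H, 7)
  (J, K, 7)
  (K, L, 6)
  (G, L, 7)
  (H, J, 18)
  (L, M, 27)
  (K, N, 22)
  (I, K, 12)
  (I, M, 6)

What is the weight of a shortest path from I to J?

15

Some routes from I to J:
I-M-H-G-L-K-J: 6 + 3 + 7 + 7 + 6 + 7 = 36
I-K-J: 12 + 7 = 19
I-M-H-J: 6 + 3 + 18 = 27
I-M-J: 6 + 9 = 15
Shortest: 15.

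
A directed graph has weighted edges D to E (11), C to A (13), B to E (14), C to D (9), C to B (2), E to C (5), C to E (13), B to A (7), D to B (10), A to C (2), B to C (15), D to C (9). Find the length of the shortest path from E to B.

Routes from E to B:
E -> C -> B: 5 + 2 = 7
E -> C -> D -> B: 5 + 9 + 10 = 24
Best route has total 7.

7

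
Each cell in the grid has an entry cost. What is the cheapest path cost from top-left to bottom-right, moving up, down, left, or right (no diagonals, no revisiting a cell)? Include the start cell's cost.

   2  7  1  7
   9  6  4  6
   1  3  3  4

21

Take (0,0) (0,1) (0,2) (1,2) (2,2) (2,3) for a total of 2 + 7 + 1 + 4 + 3 + 4 = 21.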